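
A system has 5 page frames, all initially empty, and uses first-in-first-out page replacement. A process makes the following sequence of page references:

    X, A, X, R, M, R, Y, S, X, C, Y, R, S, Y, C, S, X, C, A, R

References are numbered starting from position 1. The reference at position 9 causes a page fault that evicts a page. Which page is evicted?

A

pos 1: X -> fault, frames [X]
pos 2: A -> fault, frames [X, A]
pos 3: X -> hit
pos 4: R -> fault, frames [X, A, R]
pos 5: M -> fault, frames [X, A, R, M]
pos 6: R -> hit
pos 7: Y -> fault, frames [X, A, R, M, Y]
pos 8: S -> fault, evict X, frames [A, R, M, Y, S]
pos 9: X -> fault, evict A, frames [R, M, Y, S, X]
At position 9, page A is evicted.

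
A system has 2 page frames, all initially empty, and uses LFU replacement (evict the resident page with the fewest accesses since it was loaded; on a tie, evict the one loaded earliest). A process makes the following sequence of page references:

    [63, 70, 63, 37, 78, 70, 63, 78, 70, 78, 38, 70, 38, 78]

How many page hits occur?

2

63 -> miss, frames [63]
70 -> miss, frames [63, 70]
63 -> hit
37 -> miss, evict 70, frames [63, 37]
78 -> miss, evict 37, frames [63, 78]
70 -> miss, evict 78, frames [63, 70]
63 -> hit
78 -> miss, evict 70, frames [63, 78]
70 -> miss, evict 78, frames [63, 70]
78 -> miss, evict 70, frames [63, 78]
38 -> miss, evict 78, frames [63, 38]
70 -> miss, evict 38, frames [63, 70]
38 -> miss, evict 70, frames [63, 38]
78 -> miss, evict 38, frames [63, 78]
Hits: 2.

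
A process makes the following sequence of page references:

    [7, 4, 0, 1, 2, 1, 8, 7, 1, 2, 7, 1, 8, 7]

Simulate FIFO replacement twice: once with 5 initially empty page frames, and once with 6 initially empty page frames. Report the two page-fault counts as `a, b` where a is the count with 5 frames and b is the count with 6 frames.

5 frames: F F F F F . F F . . . . . . → 7 faults.
6 frames: F F F F F . F . . . . . . . → 6 faults.
6 < 7: adding a frame reduced faults, as is typical.

7, 6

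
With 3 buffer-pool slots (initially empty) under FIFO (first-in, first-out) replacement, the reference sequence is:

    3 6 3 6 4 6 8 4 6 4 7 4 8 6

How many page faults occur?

3 -> miss, frames {3}
6 -> miss, frames {3,6}
3 -> hit
6 -> hit
4 -> miss, frames {3,6,4}
6 -> hit
8 -> miss, evict 3, frames {6,4,8}
4 -> hit
6 -> hit
4 -> hit
7 -> miss, evict 6, frames {4,8,7}
4 -> hit
8 -> hit
6 -> miss, evict 4, frames {8,7,6}
Page faults: 6.

6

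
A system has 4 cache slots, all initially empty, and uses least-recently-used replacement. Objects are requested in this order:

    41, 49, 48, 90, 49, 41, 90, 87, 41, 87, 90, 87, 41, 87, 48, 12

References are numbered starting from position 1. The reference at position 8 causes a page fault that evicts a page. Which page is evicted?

pos 1: 41 → miss, frames [41]
pos 2: 49 → miss, frames [41, 49]
pos 3: 48 → miss, frames [41, 49, 48]
pos 4: 90 → miss, frames [41, 49, 48, 90]
pos 5: 49 → hit
pos 6: 41 → hit
pos 7: 90 → hit
pos 8: 87 → miss, evict 48, frames [49, 41, 90, 87]
At position 8, page 48 is evicted.

48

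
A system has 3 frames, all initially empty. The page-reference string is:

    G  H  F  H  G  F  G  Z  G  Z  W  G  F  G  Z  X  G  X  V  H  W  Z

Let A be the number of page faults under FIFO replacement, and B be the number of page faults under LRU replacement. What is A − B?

2

Under FIFO: F F F . . . . F F . F . F . F F F . F F F F → 14 faults.
Under LRU: F F F . . . . F . . F . F . F F . . F F F F → 12 faults.
A − B = 14 − 12 = 2.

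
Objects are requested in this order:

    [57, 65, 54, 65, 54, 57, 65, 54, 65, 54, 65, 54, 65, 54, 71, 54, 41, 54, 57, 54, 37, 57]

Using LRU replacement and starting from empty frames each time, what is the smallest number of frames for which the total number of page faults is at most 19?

2

f=1: 22 faults
f=2: 11 faults
f=3: 7 faults
f=4: 7 faults
f=5: 6 faults
f=6: 6 faults
Smallest f with faults ≤ 19 is 2.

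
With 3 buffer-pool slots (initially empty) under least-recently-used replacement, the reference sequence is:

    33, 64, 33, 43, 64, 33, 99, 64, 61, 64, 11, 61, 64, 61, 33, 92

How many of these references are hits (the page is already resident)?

33: fault, frames (33)
64: fault, frames (33 64)
33: hit
43: fault, frames (64 33 43)
64: hit
33: hit
99: fault, evict 43, frames (64 33 99)
64: hit
61: fault, evict 33, frames (99 64 61)
64: hit
11: fault, evict 99, frames (61 64 11)
61: hit
64: hit
61: hit
33: fault, evict 11, frames (64 61 33)
92: fault, evict 64, frames (61 33 92)
Hits: 8.

8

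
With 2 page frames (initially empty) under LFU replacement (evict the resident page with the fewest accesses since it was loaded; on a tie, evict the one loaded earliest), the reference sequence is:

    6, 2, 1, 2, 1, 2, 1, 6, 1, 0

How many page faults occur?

5

6 -> miss, frames [6]
2 -> miss, frames [6, 2]
1 -> miss, evict 6, frames [2, 1]
2 -> hit
1 -> hit
2 -> hit
1 -> hit
6 -> miss, evict 2, frames [1, 6]
1 -> hit
0 -> miss, evict 6, frames [1, 0]
Page faults: 5.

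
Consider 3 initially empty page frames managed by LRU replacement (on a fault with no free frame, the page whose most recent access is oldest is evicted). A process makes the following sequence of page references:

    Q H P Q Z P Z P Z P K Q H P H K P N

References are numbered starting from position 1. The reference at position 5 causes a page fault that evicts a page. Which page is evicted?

H

pos 1: Q -> fault, frames (Q)
pos 2: H -> fault, frames (Q H)
pos 3: P -> fault, frames (Q H P)
pos 4: Q -> hit
pos 5: Z -> fault, evict H, frames (P Q Z)
At position 5, page H is evicted.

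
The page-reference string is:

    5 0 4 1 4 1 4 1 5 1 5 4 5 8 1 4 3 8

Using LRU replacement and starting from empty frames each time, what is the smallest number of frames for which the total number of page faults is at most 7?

4

f=1: 18 faults
f=2: 11 faults
f=3: 10 faults
f=4: 6 faults
f=5: 6 faults
f=6: 6 faults
Smallest f with faults ≤ 7 is 4.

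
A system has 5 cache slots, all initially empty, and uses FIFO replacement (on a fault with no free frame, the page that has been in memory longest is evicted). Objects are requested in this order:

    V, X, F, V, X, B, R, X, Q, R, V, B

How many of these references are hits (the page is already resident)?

5

V: fault, frames [V]
X: fault, frames [V, X]
F: fault, frames [V, X, F]
V: hit
X: hit
B: fault, frames [V, X, F, B]
R: fault, frames [V, X, F, B, R]
X: hit
Q: fault, evict V, frames [X, F, B, R, Q]
R: hit
V: fault, evict X, frames [F, B, R, Q, V]
B: hit
Hits: 5.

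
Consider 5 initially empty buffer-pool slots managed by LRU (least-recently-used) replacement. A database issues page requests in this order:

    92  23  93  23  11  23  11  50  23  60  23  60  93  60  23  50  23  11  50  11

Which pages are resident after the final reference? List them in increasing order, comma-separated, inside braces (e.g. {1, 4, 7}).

{11, 23, 50, 60, 93}

92 → fault, frames {92}
23 → fault, frames {92,23}
93 → fault, frames {92,23,93}
23 → hit
11 → fault, frames {92,93,23,11}
23 → hit
11 → hit
50 → fault, frames {92,93,23,11,50}
23 → hit
60 → fault, evict 92, frames {93,11,50,23,60}
23 → hit
60 → hit
93 → hit
60 → hit
23 → hit
50 → hit
23 → hit
11 → hit
50 → hit
11 → hit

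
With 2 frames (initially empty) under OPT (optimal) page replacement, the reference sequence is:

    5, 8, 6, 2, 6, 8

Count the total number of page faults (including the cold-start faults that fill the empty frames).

5

5 → miss, frames (5)
8 → miss, frames (5 8)
6 → miss, evict 5, frames (8 6)
2 → miss, evict 8, frames (6 2)
6 → hit
8 → miss, evict 2, frames (6 8)
Page faults: 5.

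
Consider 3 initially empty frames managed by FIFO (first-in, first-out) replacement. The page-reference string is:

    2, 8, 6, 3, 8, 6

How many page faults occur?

4

2: fault, frames [2]
8: fault, frames [2, 8]
6: fault, frames [2, 8, 6]
3: fault, evict 2, frames [8, 6, 3]
8: hit
6: hit
Page faults: 4.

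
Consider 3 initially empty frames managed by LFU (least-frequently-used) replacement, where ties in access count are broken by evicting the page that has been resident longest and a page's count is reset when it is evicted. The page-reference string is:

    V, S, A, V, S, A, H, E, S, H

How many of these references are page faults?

V → fault, frames (V)
S → fault, frames (V S)
A → fault, frames (V S A)
V → hit
S → hit
A → hit
H → fault, evict V, frames (S A H)
E → fault, evict H, frames (S A E)
S → hit
H → fault, evict E, frames (S A H)
Page faults: 6.

6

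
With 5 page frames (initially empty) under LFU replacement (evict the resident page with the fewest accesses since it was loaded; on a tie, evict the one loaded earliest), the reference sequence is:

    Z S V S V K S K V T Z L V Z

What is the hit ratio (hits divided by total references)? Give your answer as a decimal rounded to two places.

0.57

Z -> fault, frames [Z]
S -> fault, frames [Z, S]
V -> fault, frames [Z, S, V]
S -> hit
V -> hit
K -> fault, frames [Z, S, V, K]
S -> hit
K -> hit
V -> hit
T -> fault, frames [Z, S, V, K, T]
Z -> hit
L -> fault, evict T, frames [Z, S, V, K, L]
V -> hit
Z -> hit
Hits: 8 of 14 references → 8/14 = 0.5714.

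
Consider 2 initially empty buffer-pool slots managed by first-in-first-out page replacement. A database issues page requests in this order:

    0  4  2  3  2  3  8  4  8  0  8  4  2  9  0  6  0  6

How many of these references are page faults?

0 -> fault, frames (0)
4 -> fault, frames (0 4)
2 -> fault, evict 0, frames (4 2)
3 -> fault, evict 4, frames (2 3)
2 -> hit
3 -> hit
8 -> fault, evict 2, frames (3 8)
4 -> fault, evict 3, frames (8 4)
8 -> hit
0 -> fault, evict 8, frames (4 0)
8 -> fault, evict 4, frames (0 8)
4 -> fault, evict 0, frames (8 4)
2 -> fault, evict 8, frames (4 2)
9 -> fault, evict 4, frames (2 9)
0 -> fault, evict 2, frames (9 0)
6 -> fault, evict 9, frames (0 6)
0 -> hit
6 -> hit
Page faults: 13.

13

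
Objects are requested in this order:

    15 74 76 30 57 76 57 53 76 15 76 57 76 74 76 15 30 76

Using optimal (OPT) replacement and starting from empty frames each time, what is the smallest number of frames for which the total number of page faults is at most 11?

f=1: 18 faults
f=2: 11 faults
f=3: 9 faults
f=4: 8 faults
f=5: 7 faults
f=6: 6 faults
Smallest f with faults ≤ 11 is 2.

2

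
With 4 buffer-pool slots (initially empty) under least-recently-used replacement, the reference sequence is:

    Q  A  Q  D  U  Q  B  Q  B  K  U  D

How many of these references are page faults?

7

Q: fault, frames [Q]
A: fault, frames [Q, A]
Q: hit
D: fault, frames [A, Q, D]
U: fault, frames [A, Q, D, U]
Q: hit
B: fault, evict A, frames [D, U, Q, B]
Q: hit
B: hit
K: fault, evict D, frames [U, Q, B, K]
U: hit
D: fault, evict Q, frames [B, K, U, D]
Page faults: 7.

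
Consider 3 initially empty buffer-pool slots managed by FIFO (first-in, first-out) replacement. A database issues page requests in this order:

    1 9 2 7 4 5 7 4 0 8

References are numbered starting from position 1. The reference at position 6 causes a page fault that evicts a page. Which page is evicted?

pos 1: 1: fault, frames [1]
pos 2: 9: fault, frames [1, 9]
pos 3: 2: fault, frames [1, 9, 2]
pos 4: 7: fault, evict 1, frames [9, 2, 7]
pos 5: 4: fault, evict 9, frames [2, 7, 4]
pos 6: 5: fault, evict 2, frames [7, 4, 5]
At position 6, page 2 is evicted.

2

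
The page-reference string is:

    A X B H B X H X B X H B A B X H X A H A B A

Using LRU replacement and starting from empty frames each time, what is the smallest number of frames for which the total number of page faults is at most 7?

f=1: 22 faults
f=2: 15 faults
f=3: 9 faults
f=4: 4 faults
Smallest f with faults ≤ 7 is 4.

4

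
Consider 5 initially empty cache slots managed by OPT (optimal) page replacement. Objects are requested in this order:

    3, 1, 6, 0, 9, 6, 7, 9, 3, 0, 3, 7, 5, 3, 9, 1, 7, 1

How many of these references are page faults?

7

3 → fault, frames [3]
1 → fault, frames [3, 1]
6 → fault, frames [3, 1, 6]
0 → fault, frames [3, 1, 6, 0]
9 → fault, frames [3, 1, 6, 0, 9]
6 → hit
7 → fault, evict 6, frames [3, 1, 0, 9, 7]
9 → hit
3 → hit
0 → hit
3 → hit
7 → hit
5 → fault, evict 0, frames [3, 1, 9, 7, 5]
3 → hit
9 → hit
1 → hit
7 → hit
1 → hit
Page faults: 7.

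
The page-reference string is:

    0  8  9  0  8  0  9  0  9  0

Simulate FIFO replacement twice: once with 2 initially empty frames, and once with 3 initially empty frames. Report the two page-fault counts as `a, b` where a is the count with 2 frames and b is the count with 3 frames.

2 frames: F F F F F . F F . . → 7 faults.
3 frames: F F F . . . . . . . → 3 faults.
3 < 7: adding a frame reduced faults, as is typical.

7, 3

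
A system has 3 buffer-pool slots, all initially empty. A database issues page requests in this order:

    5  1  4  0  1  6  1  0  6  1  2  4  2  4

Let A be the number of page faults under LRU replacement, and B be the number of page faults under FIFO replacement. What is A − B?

-1

Under LRU: F F F F . F . . . . F F . . → 7 faults.
Under FIFO: F F F F . F F . . . F F . . → 8 faults.
A − B = 7 − 8 = -1.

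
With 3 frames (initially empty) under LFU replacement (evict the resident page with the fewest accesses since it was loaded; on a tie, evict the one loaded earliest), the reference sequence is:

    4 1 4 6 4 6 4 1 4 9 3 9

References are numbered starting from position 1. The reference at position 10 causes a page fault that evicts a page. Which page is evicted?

1

pos 1: 4: fault, frames {4}
pos 2: 1: fault, frames {4,1}
pos 3: 4: hit
pos 4: 6: fault, frames {4,1,6}
pos 5: 4: hit
pos 6: 6: hit
pos 7: 4: hit
pos 8: 1: hit
pos 9: 4: hit
pos 10: 9: fault, evict 1, frames {4,6,9}
At position 10, page 1 is evicted.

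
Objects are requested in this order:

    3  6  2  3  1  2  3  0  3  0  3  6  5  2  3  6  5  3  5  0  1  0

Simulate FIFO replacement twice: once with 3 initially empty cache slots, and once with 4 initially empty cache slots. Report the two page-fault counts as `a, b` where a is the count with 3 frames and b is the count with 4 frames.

3 frames: F F F . F . F F . . . F F F F F F . . F F . → 14 faults.
4 frames: F F F . F . . F F . . F F F . . . . . F F . → 11 faults.
11 < 14: adding a frame reduced faults, as is typical.

14, 11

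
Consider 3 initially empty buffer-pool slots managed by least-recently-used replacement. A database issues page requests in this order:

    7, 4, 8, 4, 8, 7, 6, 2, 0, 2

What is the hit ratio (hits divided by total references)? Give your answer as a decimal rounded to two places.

0.40

7 → fault, frames (7)
4 → fault, frames (7 4)
8 → fault, frames (7 4 8)
4 → hit
8 → hit
7 → hit
6 → fault, evict 4, frames (8 7 6)
2 → fault, evict 8, frames (7 6 2)
0 → fault, evict 7, frames (6 2 0)
2 → hit
Hits: 4 of 10 references → 4/10 = 0.4000.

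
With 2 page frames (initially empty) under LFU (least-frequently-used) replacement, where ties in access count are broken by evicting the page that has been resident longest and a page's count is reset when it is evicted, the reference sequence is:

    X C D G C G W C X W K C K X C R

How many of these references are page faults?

X: fault, frames (X)
C: fault, frames (X C)
D: fault, evict X, frames (C D)
G: fault, evict C, frames (D G)
C: fault, evict D, frames (G C)
G: hit
W: fault, evict C, frames (G W)
C: fault, evict W, frames (G C)
X: fault, evict C, frames (G X)
W: fault, evict X, frames (G W)
K: fault, evict W, frames (G K)
C: fault, evict K, frames (G C)
K: fault, evict C, frames (G K)
X: fault, evict K, frames (G X)
C: fault, evict X, frames (G C)
R: fault, evict C, frames (G R)
Page faults: 15.

15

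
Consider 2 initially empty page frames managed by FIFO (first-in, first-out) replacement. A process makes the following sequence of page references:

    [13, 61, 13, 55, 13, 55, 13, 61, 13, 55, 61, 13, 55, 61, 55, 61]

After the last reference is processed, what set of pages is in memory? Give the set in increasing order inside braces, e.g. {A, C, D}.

{55, 61}

13: miss, frames [13]
61: miss, frames [13, 61]
13: hit
55: miss, evict 13, frames [61, 55]
13: miss, evict 61, frames [55, 13]
55: hit
13: hit
61: miss, evict 55, frames [13, 61]
13: hit
55: miss, evict 13, frames [61, 55]
61: hit
13: miss, evict 61, frames [55, 13]
55: hit
61: miss, evict 55, frames [13, 61]
55: miss, evict 13, frames [61, 55]
61: hit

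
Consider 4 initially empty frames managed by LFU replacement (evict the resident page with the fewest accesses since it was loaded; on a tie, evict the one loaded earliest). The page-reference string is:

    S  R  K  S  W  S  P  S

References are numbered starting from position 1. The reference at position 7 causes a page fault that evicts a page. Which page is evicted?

R

pos 1: S: fault, frames (S)
pos 2: R: fault, frames (S R)
pos 3: K: fault, frames (S R K)
pos 4: S: hit
pos 5: W: fault, frames (S R K W)
pos 6: S: hit
pos 7: P: fault, evict R, frames (S K W P)
At position 7, page R is evicted.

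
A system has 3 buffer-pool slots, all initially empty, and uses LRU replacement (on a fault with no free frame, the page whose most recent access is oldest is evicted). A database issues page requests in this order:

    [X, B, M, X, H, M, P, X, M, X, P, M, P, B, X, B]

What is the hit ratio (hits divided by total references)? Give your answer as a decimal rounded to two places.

X → fault, frames (X)
B → fault, frames (X B)
M → fault, frames (X B M)
X → hit
H → fault, evict B, frames (M X H)
M → hit
P → fault, evict X, frames (H M P)
X → fault, evict H, frames (M P X)
M → hit
X → hit
P → hit
M → hit
P → hit
B → fault, evict X, frames (M P B)
X → fault, evict M, frames (P B X)
B → hit
Hits: 8 of 16 references → 8/16 = 0.5000.

0.50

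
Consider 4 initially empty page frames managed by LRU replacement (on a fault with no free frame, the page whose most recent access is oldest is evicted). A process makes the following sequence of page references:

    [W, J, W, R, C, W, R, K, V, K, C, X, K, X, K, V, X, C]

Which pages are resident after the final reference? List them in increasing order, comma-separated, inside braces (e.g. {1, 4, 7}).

{C, K, V, X}

W → miss, frames (W)
J → miss, frames (W J)
W → hit
R → miss, frames (J W R)
C → miss, frames (J W R C)
W → hit
R → hit
K → miss, evict J, frames (C W R K)
V → miss, evict C, frames (W R K V)
K → hit
C → miss, evict W, frames (R V K C)
X → miss, evict R, frames (V K C X)
K → hit
X → hit
K → hit
V → hit
X → hit
C → hit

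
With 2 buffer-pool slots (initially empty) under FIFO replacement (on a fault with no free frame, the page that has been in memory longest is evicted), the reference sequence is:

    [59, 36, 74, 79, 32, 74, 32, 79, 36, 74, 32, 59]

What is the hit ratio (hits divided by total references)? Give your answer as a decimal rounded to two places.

59 → miss, frames [59]
36 → miss, frames [59, 36]
74 → miss, evict 59, frames [36, 74]
79 → miss, evict 36, frames [74, 79]
32 → miss, evict 74, frames [79, 32]
74 → miss, evict 79, frames [32, 74]
32 → hit
79 → miss, evict 32, frames [74, 79]
36 → miss, evict 74, frames [79, 36]
74 → miss, evict 79, frames [36, 74]
32 → miss, evict 36, frames [74, 32]
59 → miss, evict 74, frames [32, 59]
Hits: 1 of 12 references → 1/12 = 0.0833.

0.08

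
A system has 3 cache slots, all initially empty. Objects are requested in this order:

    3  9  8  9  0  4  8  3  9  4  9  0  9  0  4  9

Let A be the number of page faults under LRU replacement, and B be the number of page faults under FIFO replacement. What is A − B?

1

Under LRU: F F F . F F F F F F . F . . . . → 10 faults.
Under FIFO: F F F . F F . F F . . F . . F . → 9 faults.
A − B = 10 − 9 = 1.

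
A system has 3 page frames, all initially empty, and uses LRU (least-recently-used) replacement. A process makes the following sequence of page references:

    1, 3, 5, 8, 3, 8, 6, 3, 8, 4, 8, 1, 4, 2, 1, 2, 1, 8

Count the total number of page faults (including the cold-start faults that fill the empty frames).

9

1: miss, frames {1}
3: miss, frames {1,3}
5: miss, frames {1,3,5}
8: miss, evict 1, frames {3,5,8}
3: hit
8: hit
6: miss, evict 5, frames {3,8,6}
3: hit
8: hit
4: miss, evict 6, frames {3,8,4}
8: hit
1: miss, evict 3, frames {4,8,1}
4: hit
2: miss, evict 8, frames {1,4,2}
1: hit
2: hit
1: hit
8: miss, evict 4, frames {2,1,8}
Page faults: 9.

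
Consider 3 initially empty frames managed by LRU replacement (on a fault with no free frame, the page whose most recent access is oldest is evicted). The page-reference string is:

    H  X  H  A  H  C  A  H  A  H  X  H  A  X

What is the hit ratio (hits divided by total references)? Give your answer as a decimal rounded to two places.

0.64

H → fault, frames {H}
X → fault, frames {H,X}
H → hit
A → fault, frames {X,H,A}
H → hit
C → fault, evict X, frames {A,H,C}
A → hit
H → hit
A → hit
H → hit
X → fault, evict C, frames {A,H,X}
H → hit
A → hit
X → hit
Hits: 9 of 14 references → 9/14 = 0.6429.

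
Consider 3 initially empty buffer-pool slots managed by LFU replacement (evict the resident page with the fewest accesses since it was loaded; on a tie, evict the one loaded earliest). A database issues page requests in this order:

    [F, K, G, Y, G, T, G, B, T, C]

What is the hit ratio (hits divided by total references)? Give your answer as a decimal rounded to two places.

0.30

F -> miss, frames [F]
K -> miss, frames [F, K]
G -> miss, frames [F, K, G]
Y -> miss, evict F, frames [K, G, Y]
G -> hit
T -> miss, evict K, frames [G, Y, T]
G -> hit
B -> miss, evict Y, frames [G, T, B]
T -> hit
C -> miss, evict B, frames [G, T, C]
Hits: 3 of 10 references → 3/10 = 0.3000.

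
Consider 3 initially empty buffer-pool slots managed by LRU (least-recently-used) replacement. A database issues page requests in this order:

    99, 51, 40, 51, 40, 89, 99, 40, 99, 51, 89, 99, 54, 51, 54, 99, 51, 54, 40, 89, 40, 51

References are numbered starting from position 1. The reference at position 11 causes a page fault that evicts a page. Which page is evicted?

pos 1: 99 → fault, frames (99)
pos 2: 51 → fault, frames (99 51)
pos 3: 40 → fault, frames (99 51 40)
pos 4: 51 → hit
pos 5: 40 → hit
pos 6: 89 → fault, evict 99, frames (51 40 89)
pos 7: 99 → fault, evict 51, frames (40 89 99)
pos 8: 40 → hit
pos 9: 99 → hit
pos 10: 51 → fault, evict 89, frames (40 99 51)
pos 11: 89 → fault, evict 40, frames (99 51 89)
At position 11, page 40 is evicted.

40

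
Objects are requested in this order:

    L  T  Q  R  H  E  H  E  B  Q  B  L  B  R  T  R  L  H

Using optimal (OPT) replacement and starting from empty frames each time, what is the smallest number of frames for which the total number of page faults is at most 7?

6

f=1: 18 faults
f=2: 13 faults
f=3: 11 faults
f=4: 9 faults
f=5: 8 faults
f=6: 7 faults
f=7: 7 faults
Smallest f with faults ≤ 7 is 6.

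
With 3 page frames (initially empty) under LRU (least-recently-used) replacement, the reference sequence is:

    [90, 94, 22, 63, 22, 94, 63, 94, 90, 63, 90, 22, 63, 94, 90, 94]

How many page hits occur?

90 -> fault, frames (90)
94 -> fault, frames (90 94)
22 -> fault, frames (90 94 22)
63 -> fault, evict 90, frames (94 22 63)
22 -> hit
94 -> hit
63 -> hit
94 -> hit
90 -> fault, evict 22, frames (63 94 90)
63 -> hit
90 -> hit
22 -> fault, evict 94, frames (63 90 22)
63 -> hit
94 -> fault, evict 90, frames (22 63 94)
90 -> fault, evict 22, frames (63 94 90)
94 -> hit
Hits: 8.

8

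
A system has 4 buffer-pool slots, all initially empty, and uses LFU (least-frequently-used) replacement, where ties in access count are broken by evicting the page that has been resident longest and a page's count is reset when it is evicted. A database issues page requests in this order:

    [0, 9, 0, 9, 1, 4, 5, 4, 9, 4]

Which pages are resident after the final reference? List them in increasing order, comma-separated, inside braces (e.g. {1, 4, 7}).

0 -> fault, frames [0]
9 -> fault, frames [0, 9]
0 -> hit
9 -> hit
1 -> fault, frames [0, 9, 1]
4 -> fault, frames [0, 9, 1, 4]
5 -> fault, evict 1, frames [0, 9, 4, 5]
4 -> hit
9 -> hit
4 -> hit

{0, 4, 5, 9}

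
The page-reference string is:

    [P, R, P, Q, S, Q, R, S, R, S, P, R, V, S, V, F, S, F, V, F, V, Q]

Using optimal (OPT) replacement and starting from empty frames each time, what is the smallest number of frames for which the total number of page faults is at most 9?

f=1: 22 faults
f=2: 11 faults
f=3: 8 faults
f=4: 6 faults
f=5: 6 faults
f=6: 6 faults
Smallest f with faults ≤ 9 is 3.

3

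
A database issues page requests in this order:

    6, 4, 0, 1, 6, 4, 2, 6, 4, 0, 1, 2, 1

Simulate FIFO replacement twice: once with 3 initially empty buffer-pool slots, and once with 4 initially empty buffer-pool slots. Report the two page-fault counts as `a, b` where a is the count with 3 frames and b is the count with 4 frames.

9, 10

3 frames: F F F F F F F . . F F . . → 9 faults.
4 frames: F F F F . . F F F F F F . → 10 faults.
10 > 9: adding a frame increased faults — Belady's anomaly.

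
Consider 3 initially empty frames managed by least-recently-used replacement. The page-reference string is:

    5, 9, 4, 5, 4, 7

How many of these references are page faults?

5 -> fault, frames [5]
9 -> fault, frames [5, 9]
4 -> fault, frames [5, 9, 4]
5 -> hit
4 -> hit
7 -> fault, evict 9, frames [5, 4, 7]
Page faults: 4.

4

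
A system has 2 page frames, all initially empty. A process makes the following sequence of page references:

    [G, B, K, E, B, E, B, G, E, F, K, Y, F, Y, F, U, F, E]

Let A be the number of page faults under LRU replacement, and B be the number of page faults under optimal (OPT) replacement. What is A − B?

Under LRU: F F F F F . . F F F F F F . . F . F → 13 faults.
Under OPT: F F F F . . . F . F F F . . . F . F → 10 faults.
A − B = 13 − 10 = 3.

3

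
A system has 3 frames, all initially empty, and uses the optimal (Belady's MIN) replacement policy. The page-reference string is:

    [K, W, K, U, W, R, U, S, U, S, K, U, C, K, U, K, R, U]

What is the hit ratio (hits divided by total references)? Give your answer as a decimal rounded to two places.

0.61

K: miss, frames (K)
W: miss, frames (K W)
K: hit
U: miss, frames (K W U)
W: hit
R: miss, evict W, frames (K U R)
U: hit
S: miss, evict R, frames (K U S)
U: hit
S: hit
K: hit
U: hit
C: miss, evict S, frames (K U C)
K: hit
U: hit
K: hit
R: miss, evict C, frames (K U R)
U: hit
Hits: 11 of 18 references → 11/18 = 0.6111.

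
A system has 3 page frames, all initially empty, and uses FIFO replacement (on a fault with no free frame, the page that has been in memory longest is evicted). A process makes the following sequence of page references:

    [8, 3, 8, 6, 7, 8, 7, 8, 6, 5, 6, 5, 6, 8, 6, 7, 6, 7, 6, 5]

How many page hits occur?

12

8: miss, frames (8)
3: miss, frames (8 3)
8: hit
6: miss, frames (8 3 6)
7: miss, evict 8, frames (3 6 7)
8: miss, evict 3, frames (6 7 8)
7: hit
8: hit
6: hit
5: miss, evict 6, frames (7 8 5)
6: miss, evict 7, frames (8 5 6)
5: hit
6: hit
8: hit
6: hit
7: miss, evict 8, frames (5 6 7)
6: hit
7: hit
6: hit
5: hit
Hits: 12.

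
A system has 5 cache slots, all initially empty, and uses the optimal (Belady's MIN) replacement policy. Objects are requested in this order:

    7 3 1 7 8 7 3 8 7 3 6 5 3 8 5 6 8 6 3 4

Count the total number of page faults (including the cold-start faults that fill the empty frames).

7

7 → fault, frames {7}
3 → fault, frames {7,3}
1 → fault, frames {7,3,1}
7 → hit
8 → fault, frames {7,3,1,8}
7 → hit
3 → hit
8 → hit
7 → hit
3 → hit
6 → fault, frames {7,3,1,8,6}
5 → fault, evict 1, frames {7,3,8,6,5}
3 → hit
8 → hit
5 → hit
6 → hit
8 → hit
6 → hit
3 → hit
4 → fault, evict 5, frames {7,3,8,6,4}
Page faults: 7.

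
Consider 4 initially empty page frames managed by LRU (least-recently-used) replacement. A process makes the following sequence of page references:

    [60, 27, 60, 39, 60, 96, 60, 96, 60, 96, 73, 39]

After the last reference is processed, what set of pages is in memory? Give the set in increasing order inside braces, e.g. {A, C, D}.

60: miss, frames (60)
27: miss, frames (60 27)
60: hit
39: miss, frames (27 60 39)
60: hit
96: miss, frames (27 39 60 96)
60: hit
96: hit
60: hit
96: hit
73: miss, evict 27, frames (39 60 96 73)
39: hit

{39, 60, 73, 96}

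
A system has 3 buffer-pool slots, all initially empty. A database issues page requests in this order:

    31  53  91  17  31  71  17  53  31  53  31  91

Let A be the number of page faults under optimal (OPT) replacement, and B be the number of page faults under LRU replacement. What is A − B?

-2

Under OPT: F F F F . F . . F . . F → 7 faults.
Under LRU: F F F F F F . F F . . F → 9 faults.
A − B = 7 − 9 = -2.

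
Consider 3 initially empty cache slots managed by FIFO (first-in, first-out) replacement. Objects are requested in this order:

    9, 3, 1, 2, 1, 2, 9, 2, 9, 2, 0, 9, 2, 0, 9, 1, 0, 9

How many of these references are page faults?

7

9: miss, frames [9]
3: miss, frames [9, 3]
1: miss, frames [9, 3, 1]
2: miss, evict 9, frames [3, 1, 2]
1: hit
2: hit
9: miss, evict 3, frames [1, 2, 9]
2: hit
9: hit
2: hit
0: miss, evict 1, frames [2, 9, 0]
9: hit
2: hit
0: hit
9: hit
1: miss, evict 2, frames [9, 0, 1]
0: hit
9: hit
Page faults: 7.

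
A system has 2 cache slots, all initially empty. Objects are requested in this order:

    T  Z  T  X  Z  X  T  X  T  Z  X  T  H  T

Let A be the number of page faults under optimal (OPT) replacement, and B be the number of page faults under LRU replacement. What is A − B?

Under OPT: F F . F . . F . . F . F F . → 7 faults.
Under LRU: F F . F F . F . . F F F F . → 9 faults.
A − B = 7 − 9 = -2.

-2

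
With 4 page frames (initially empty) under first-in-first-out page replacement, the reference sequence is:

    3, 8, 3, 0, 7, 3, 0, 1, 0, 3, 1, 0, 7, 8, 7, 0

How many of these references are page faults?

3 → miss, frames {3}
8 → miss, frames {3,8}
3 → hit
0 → miss, frames {3,8,0}
7 → miss, frames {3,8,0,7}
3 → hit
0 → hit
1 → miss, evict 3, frames {8,0,7,1}
0 → hit
3 → miss, evict 8, frames {0,7,1,3}
1 → hit
0 → hit
7 → hit
8 → miss, evict 0, frames {7,1,3,8}
7 → hit
0 → miss, evict 7, frames {1,3,8,0}
Page faults: 8.

8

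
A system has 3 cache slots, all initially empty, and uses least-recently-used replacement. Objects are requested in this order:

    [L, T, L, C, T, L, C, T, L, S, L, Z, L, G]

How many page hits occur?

8

L: fault, frames {L}
T: fault, frames {L,T}
L: hit
C: fault, frames {T,L,C}
T: hit
L: hit
C: hit
T: hit
L: hit
S: fault, evict C, frames {T,L,S}
L: hit
Z: fault, evict T, frames {S,L,Z}
L: hit
G: fault, evict S, frames {Z,L,G}
Hits: 8.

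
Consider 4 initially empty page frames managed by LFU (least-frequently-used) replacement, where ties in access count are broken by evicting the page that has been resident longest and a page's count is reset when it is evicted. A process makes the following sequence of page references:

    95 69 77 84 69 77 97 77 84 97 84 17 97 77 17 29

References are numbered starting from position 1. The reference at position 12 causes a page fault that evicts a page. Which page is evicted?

69

pos 1: 95 -> fault, frames (95)
pos 2: 69 -> fault, frames (95 69)
pos 3: 77 -> fault, frames (95 69 77)
pos 4: 84 -> fault, frames (95 69 77 84)
pos 5: 69 -> hit
pos 6: 77 -> hit
pos 7: 97 -> fault, evict 95, frames (69 77 84 97)
pos 8: 77 -> hit
pos 9: 84 -> hit
pos 10: 97 -> hit
pos 11: 84 -> hit
pos 12: 17 -> fault, evict 69, frames (77 84 97 17)
At position 12, page 69 is evicted.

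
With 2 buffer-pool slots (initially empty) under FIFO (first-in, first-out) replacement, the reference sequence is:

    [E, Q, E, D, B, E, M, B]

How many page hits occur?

E: fault, frames [E]
Q: fault, frames [E, Q]
E: hit
D: fault, evict E, frames [Q, D]
B: fault, evict Q, frames [D, B]
E: fault, evict D, frames [B, E]
M: fault, evict B, frames [E, M]
B: fault, evict E, frames [M, B]
Hits: 1.

1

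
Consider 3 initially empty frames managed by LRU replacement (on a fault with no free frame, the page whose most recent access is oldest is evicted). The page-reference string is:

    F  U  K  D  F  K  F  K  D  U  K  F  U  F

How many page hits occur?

7

F → miss, frames (F)
U → miss, frames (F U)
K → miss, frames (F U K)
D → miss, evict F, frames (U K D)
F → miss, evict U, frames (K D F)
K → hit
F → hit
K → hit
D → hit
U → miss, evict F, frames (K D U)
K → hit
F → miss, evict D, frames (U K F)
U → hit
F → hit
Hits: 7.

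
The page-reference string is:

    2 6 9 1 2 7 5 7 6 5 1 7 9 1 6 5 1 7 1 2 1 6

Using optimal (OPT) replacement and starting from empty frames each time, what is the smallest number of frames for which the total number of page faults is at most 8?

f=1: 22 faults
f=2: 15 faults
f=3: 11 faults
f=4: 9 faults
f=5: 7 faults
f=6: 6 faults
Smallest f with faults ≤ 8 is 5.

5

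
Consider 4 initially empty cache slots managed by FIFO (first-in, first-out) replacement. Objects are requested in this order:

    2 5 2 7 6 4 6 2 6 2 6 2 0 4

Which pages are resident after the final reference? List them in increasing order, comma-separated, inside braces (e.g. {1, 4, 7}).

2: miss, frames (2)
5: miss, frames (2 5)
2: hit
7: miss, frames (2 5 7)
6: miss, frames (2 5 7 6)
4: miss, evict 2, frames (5 7 6 4)
6: hit
2: miss, evict 5, frames (7 6 4 2)
6: hit
2: hit
6: hit
2: hit
0: miss, evict 7, frames (6 4 2 0)
4: hit

{0, 2, 4, 6}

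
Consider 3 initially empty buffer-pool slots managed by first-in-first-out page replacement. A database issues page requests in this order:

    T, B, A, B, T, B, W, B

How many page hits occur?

4

T → miss, frames (T)
B → miss, frames (T B)
A → miss, frames (T B A)
B → hit
T → hit
B → hit
W → miss, evict T, frames (B A W)
B → hit
Hits: 4.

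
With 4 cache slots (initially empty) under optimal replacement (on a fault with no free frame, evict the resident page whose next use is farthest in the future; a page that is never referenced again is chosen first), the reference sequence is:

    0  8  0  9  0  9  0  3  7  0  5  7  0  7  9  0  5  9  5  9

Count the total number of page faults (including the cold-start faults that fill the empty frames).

6

0 → miss, frames [0]
8 → miss, frames [0, 8]
0 → hit
9 → miss, frames [0, 8, 9]
0 → hit
9 → hit
0 → hit
3 → miss, frames [0, 8, 9, 3]
7 → miss, evict 3, frames [0, 8, 9, 7]
0 → hit
5 → miss, evict 8, frames [0, 9, 7, 5]
7 → hit
0 → hit
7 → hit
9 → hit
0 → hit
5 → hit
9 → hit
5 → hit
9 → hit
Page faults: 6.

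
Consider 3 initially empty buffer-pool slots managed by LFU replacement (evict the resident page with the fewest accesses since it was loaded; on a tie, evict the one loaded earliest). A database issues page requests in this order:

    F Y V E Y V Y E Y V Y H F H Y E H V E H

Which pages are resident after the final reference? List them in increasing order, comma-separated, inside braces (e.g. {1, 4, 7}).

F → fault, frames [F]
Y → fault, frames [F, Y]
V → fault, frames [F, Y, V]
E → fault, evict F, frames [Y, V, E]
Y → hit
V → hit
Y → hit
E → hit
Y → hit
V → hit
Y → hit
H → fault, evict E, frames [Y, V, H]
F → fault, evict H, frames [Y, V, F]
H → fault, evict F, frames [Y, V, H]
Y → hit
E → fault, evict H, frames [Y, V, E]
H → fault, evict E, frames [Y, V, H]
V → hit
E → fault, evict H, frames [Y, V, E]
H → fault, evict E, frames [Y, V, H]

{H, V, Y}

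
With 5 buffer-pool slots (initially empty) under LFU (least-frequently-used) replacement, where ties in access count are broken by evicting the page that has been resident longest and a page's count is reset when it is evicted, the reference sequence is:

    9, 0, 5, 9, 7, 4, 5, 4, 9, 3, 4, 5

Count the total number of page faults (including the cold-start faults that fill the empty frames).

9: fault, frames (9)
0: fault, frames (9 0)
5: fault, frames (9 0 5)
9: hit
7: fault, frames (9 0 5 7)
4: fault, frames (9 0 5 7 4)
5: hit
4: hit
9: hit
3: fault, evict 0, frames (9 5 7 4 3)
4: hit
5: hit
Page faults: 6.

6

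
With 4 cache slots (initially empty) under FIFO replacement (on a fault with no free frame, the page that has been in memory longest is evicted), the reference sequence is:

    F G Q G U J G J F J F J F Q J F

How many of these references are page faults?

6

F -> fault, frames {F}
G -> fault, frames {F,G}
Q -> fault, frames {F,G,Q}
G -> hit
U -> fault, frames {F,G,Q,U}
J -> fault, evict F, frames {G,Q,U,J}
G -> hit
J -> hit
F -> fault, evict G, frames {Q,U,J,F}
J -> hit
F -> hit
J -> hit
F -> hit
Q -> hit
J -> hit
F -> hit
Page faults: 6.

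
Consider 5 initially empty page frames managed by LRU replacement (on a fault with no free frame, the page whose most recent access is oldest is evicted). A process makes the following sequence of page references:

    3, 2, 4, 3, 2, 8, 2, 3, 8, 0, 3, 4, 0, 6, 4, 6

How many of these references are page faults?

6

3 → fault, frames (3)
2 → fault, frames (3 2)
4 → fault, frames (3 2 4)
3 → hit
2 → hit
8 → fault, frames (4 3 2 8)
2 → hit
3 → hit
8 → hit
0 → fault, frames (4 2 3 8 0)
3 → hit
4 → hit
0 → hit
6 → fault, evict 2, frames (8 3 4 0 6)
4 → hit
6 → hit
Page faults: 6.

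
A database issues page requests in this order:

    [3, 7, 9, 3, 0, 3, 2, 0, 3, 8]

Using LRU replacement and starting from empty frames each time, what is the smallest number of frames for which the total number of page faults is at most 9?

f=1: 10 faults
f=2: 9 faults
f=3: 6 faults
f=4: 6 faults
f=5: 6 faults
f=6: 6 faults
Smallest f with faults ≤ 9 is 2.

2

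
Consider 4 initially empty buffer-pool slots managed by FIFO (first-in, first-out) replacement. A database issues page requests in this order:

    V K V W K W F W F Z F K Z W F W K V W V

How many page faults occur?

V: miss, frames (V)
K: miss, frames (V K)
V: hit
W: miss, frames (V K W)
K: hit
W: hit
F: miss, frames (V K W F)
W: hit
F: hit
Z: miss, evict V, frames (K W F Z)
F: hit
K: hit
Z: hit
W: hit
F: hit
W: hit
K: hit
V: miss, evict K, frames (W F Z V)
W: hit
V: hit
Page faults: 6.

6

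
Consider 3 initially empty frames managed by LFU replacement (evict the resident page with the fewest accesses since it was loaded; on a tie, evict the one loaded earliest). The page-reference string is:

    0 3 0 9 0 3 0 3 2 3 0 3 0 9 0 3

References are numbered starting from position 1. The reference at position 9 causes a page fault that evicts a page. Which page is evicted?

9

pos 1: 0 -> miss, frames [0]
pos 2: 3 -> miss, frames [0, 3]
pos 3: 0 -> hit
pos 4: 9 -> miss, frames [0, 3, 9]
pos 5: 0 -> hit
pos 6: 3 -> hit
pos 7: 0 -> hit
pos 8: 3 -> hit
pos 9: 2 -> miss, evict 9, frames [0, 3, 2]
At position 9, page 9 is evicted.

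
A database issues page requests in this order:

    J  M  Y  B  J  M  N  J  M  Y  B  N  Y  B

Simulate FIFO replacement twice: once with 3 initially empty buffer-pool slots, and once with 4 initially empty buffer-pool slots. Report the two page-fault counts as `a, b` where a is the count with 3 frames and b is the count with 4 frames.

9, 10

3 frames: F F F F F F F . . F F . . . → 9 faults.
4 frames: F F F F . . F F F F F F . . → 10 faults.
10 > 9: adding a frame increased faults — Belady's anomaly.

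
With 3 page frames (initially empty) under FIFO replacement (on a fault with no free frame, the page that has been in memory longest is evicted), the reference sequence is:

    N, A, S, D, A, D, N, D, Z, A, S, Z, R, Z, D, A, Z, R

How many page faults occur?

N: fault, frames {N}
A: fault, frames {N,A}
S: fault, frames {N,A,S}
D: fault, evict N, frames {A,S,D}
A: hit
D: hit
N: fault, evict A, frames {S,D,N}
D: hit
Z: fault, evict S, frames {D,N,Z}
A: fault, evict D, frames {N,Z,A}
S: fault, evict N, frames {Z,A,S}
Z: hit
R: fault, evict Z, frames {A,S,R}
Z: fault, evict A, frames {S,R,Z}
D: fault, evict S, frames {R,Z,D}
A: fault, evict R, frames {Z,D,A}
Z: hit
R: fault, evict Z, frames {D,A,R}
Page faults: 13.

13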